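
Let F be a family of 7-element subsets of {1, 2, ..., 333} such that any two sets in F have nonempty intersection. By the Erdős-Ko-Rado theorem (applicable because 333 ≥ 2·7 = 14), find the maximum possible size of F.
max |F| = C(332, 6) = 1777317492412

The Erdős-Ko-Rado theorem states: for n ≥ 2k, an intersecting family of k-subsets of an n-element set has size at most C(n − 1, k − 1), with equality for 'star' families {A ⊆ [n] : |A| = k, i ∈ A} (fix an element i). For n = 333, k = 7: C(332, 6) = 1777317492412.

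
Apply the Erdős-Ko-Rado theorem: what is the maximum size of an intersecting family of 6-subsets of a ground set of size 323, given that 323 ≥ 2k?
max |F| = C(322, 5) = 27960661344

The Erdős-Ko-Rado theorem states: for n ≥ 2k, an intersecting family of k-subsets of an n-element set has size at most C(n − 1, k − 1), with equality for 'star' families {A ⊆ [n] : |A| = k, i ∈ A} (fix an element i). For n = 323, k = 6: C(322, 5) = 27960661344.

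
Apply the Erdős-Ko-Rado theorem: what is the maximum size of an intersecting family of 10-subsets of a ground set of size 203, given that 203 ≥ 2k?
max |F| = C(202, 9) = 1287927140349850

Erdős-Ko-Rado (1961): when n ≥ 2k, max |F| = C(n−1, k−1). The bound is attained by the star {A : i ∈ A} for any fixed i ∈ [n]. Here C(203−1, 10−1) = C(202, 9) = 1287927140349850.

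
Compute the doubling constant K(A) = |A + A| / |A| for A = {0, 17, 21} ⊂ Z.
K = |A + A| / |A| = 6/3 = 2

Enumerate A + A = {a + b : a, b ∈ A}. With |A| = 3, there are |A|^2 = 9 ordered sum pairs; collecting distinct values, A + A = {0, 17, 21, 34, 38, 42}, so |A + A| = 6. Thus K = 6/3 = 2. For comparison, the minimum possible |A + A| over all 3-element sets is 2·3 − 1 = 5 (so min K = 5/3), attained only by arithmetic progressions.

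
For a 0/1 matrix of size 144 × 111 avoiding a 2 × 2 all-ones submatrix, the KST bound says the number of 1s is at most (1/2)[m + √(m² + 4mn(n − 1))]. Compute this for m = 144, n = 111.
z(144, 111; 2, 2) ≤ (1/2)[144 + √(144² + 4·144·111·110)] = (1/2)[144 + √7053696] = 1399.9398

Kővári–Sós–Turán: let r_1, ..., r_144 be the row sums and z = Σ r_i the total number of 1s. Each pair of columns can share at most one row with both entries 1 (else a 2×2 all-ones block appears), so Σ_i C(r_i, 2) ≤ C(111, 2) = 6105. By convexity Σ_i C(r_i, 2) ≥ 144·C(z/144, 2) = z(z − 144)/(2·144), giving z² − 144z − 144·111·110 ≤ 0 and hence z ≤ (1/2)[144 + √(20736 + 4·1758240)] = (1/2)[144 + √7053696] ≈ (1/2)(144 + 2655.8795) = 1399.9398.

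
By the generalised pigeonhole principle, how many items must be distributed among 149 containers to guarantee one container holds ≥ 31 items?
n = (31 − 1)·149 + 1 = 4471

By the generalised pigeonhole principle, to guarantee some box contains ≥ r objects we need more than (r − 1) · k objects total. Threshold: n = (r − 1) · k + 1. With r = 31 and k = 149: n = 30 · 149 + 1 = 4470 + 1 = 4471. For n = 4470 = 30 · 149, we can put exactly 30 objects in every box, avoiding 31 in any single one — so 4471 is tight.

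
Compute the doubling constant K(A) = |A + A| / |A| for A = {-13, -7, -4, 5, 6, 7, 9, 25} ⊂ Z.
K = |A + A| / |A| = 30/8 = 15/4

Enumerate A + A = {a + b : a, b ∈ A}. With |A| = 8, there are |A|^2 = 64 ordered sum pairs; collecting distinct values, A + A = {-26, -20, -17, -14, -11, -8, -7, -6, -4, -2, -1, 0, 1, 2, 3, 5, 10, 11, 12, 13, 14, 15, 16, 18, 21, 30, 31, 32, 34, 50}, so |A + A| = 30. Thus K = 30/8 = 15/4. For comparison, the minimum possible |A + A| over all 8-element sets is 2·8 − 1 = 15 (so min K = 15/8), attained only by arithmetic progressions.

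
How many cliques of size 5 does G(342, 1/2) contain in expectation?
E[# K_5] = C(342, 5) · (1/2)^C(5, 2) = 37861215678 / 2^10 = 18930607839/512 ≈ 36973843.435547

For each 5-subset S of vertices (there are C(342, 5) = 37861215678 such S), let X_S = 1 if S induces a K_5 (all C(5, 2) = 10 edges present). Then P(X_S = 1) = (1/2)^10 = 1/1024. By linearity of expectation, E[# K_5] = C(342, 5) · (1/2)^10 = 37861215678 / 1024 = 18930607839/512 ≈ 36973843.435547.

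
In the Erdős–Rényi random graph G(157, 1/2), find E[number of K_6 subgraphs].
E[# K_6] = C(157, 6) · (1/2)^C(6, 2) = 18883356492 / 2^15 = 4720839123/8192 ≈ 576274.307007

For each 6-subset S of vertices (there are C(157, 6) = 18883356492 such S), let X_S = 1 if S induces a K_6 (all C(6, 2) = 15 edges present). Then P(X_S = 1) = (1/2)^15 = 1/32768. By linearity of expectation, E[# K_6] = C(157, 6) · (1/2)^15 = 18883356492 / 32768 = 4720839123/8192 ≈ 576274.307007.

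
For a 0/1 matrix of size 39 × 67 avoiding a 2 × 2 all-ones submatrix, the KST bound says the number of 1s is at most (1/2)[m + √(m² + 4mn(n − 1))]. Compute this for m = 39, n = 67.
z(39, 67; 2, 2) ≤ (1/2)[39 + √(39² + 4·39·67·66)] = (1/2)[39 + √691353] = 435.2382

Kővári–Sós–Turán: let r_1, ..., r_39 be the row sums and z = Σ r_i the total number of 1s. Each pair of columns can share at most one row with both entries 1 (else a 2×2 all-ones block appears), so Σ_i C(r_i, 2) ≤ C(67, 2) = 2211. By convexity Σ_i C(r_i, 2) ≥ 39·C(z/39, 2) = z(z − 39)/(2·39), giving z² − 39z − 39·67·66 ≤ 0 and hence z ≤ (1/2)[39 + √(1521 + 4·172458)] = (1/2)[39 + √691353] ≈ (1/2)(39 + 831.4764) = 435.2382.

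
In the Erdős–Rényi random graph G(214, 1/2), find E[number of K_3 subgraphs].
E[# K_3] = C(214, 3) · (1/2)^C(3, 2) = 1610564 / 2^3 = 402641/2 = 201320.5

For each 3-subset S of vertices (there are C(214, 3) = 1610564 such S), let X_S = 1 if S induces a K_3 (all C(3, 2) = 3 edges present). Then P(X_S = 1) = (1/2)^3 = 1/8. By linearity of expectation, E[# K_3] = C(214, 3) · (1/2)^3 = 1610564 / 8 = 402641/2 = 201320.5.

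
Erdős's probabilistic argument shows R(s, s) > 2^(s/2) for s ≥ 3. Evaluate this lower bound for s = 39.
2^(39/2) = 741455.2002; so R(39, 39) > 741455.2002

Colour each edge of K_n uniformly at random with red/blue. The expected number of monochromatic K_39 is C(n, 39) · 2 · 2^(−C(39,2)). If C(n, 39) · 2^(1 − C(39,2)) < 1, then with positive probability no monochromatic K_39 exists, so R(39, 39) > n. The standard estimate C(n, 39) ≤ n^39/39! shows this inequality holds whenever n ≤ 2^(39/2) (since 39! · 2^(C(39,2) − 1) > 2^(39^2/2) ≥ n^39). Hence R(39, 39) > 2^(39/2) = 741455.2002.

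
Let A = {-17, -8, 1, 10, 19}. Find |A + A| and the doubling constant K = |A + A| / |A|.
K = |A + A| / |A| = 9/5

Enumerate A + A = {a + b : a, b ∈ A}. With |A| = 5, there are |A|^2 = 25 ordered sum pairs; collecting distinct values, A + A = {-34, -25, -16, -7, 2, 11, 20, 29, 38}, so |A + A| = 9. Thus K = 9/5. Here |A + A| = 2|A| − 1 = 9, the minimum possible — so K = 9/5 is minimal, which holds iff A is an arithmetic progression.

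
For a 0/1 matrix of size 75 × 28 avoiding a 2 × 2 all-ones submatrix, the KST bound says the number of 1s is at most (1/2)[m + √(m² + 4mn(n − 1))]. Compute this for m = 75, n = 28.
z(75, 28; 2, 2) ≤ (1/2)[75 + √(75² + 4·75·28·27)] = (1/2)[75 + √232425] = 278.5524

Kővári–Sós–Turán: let r_1, ..., r_75 be the row sums and z = Σ r_i the total number of 1s. Each pair of columns can share at most one row with both entries 1 (else a 2×2 all-ones block appears), so Σ_i C(r_i, 2) ≤ C(28, 2) = 378. By convexity Σ_i C(r_i, 2) ≥ 75·C(z/75, 2) = z(z − 75)/(2·75), giving z² − 75z − 75·28·27 ≤ 0 and hence z ≤ (1/2)[75 + √(5625 + 4·56700)] = (1/2)[75 + √232425] ≈ (1/2)(75 + 482.1048) = 278.5524.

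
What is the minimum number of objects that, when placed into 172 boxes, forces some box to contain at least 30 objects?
n = (30 − 1)·172 + 1 = 4989

By the generalised pigeonhole principle, to guarantee some box contains ≥ r objects we need more than (r − 1) · k objects total. Threshold: n = (r − 1) · k + 1. With r = 30 and k = 172: n = 29 · 172 + 1 = 4988 + 1 = 4989. For n = 4988 = 29 · 172, we can put exactly 29 objects in every box, avoiding 30 in any single one — so 4989 is tight.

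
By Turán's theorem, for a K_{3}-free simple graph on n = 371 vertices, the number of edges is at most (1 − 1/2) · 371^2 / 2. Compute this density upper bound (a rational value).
Turán density bound = (1/2) · 371^2/2 = 137641/4 ≈ 34410.25

Turán's theorem: ex(n, K_{r+1}) is achieved by the complete r-partite Turán graph T(n, r) with parts as balanced as possible, and is at most (1 − 1/r) · n^2/2. For r = 2, n = 371: the density bound is (1/2) · 137641/2 = 137641/4 ≈ 34410.25. The integer-valued extremum is e(T(371, 2)) = 34410, which is strictly less than the density bound 137641/4 since 2 ∤ 371 (the parts of T(371, 2) cannot all be equal).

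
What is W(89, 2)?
W(89, 2) = 89 + 1 = 90

A 2-term AP is any pair of integers, so a monochromatic 2-AP exists iff some colour is used at least twice. With 89 colours, the colouring i ↦ i on {1, ..., 89} uses each colour once, avoiding any monochromatic pair, so W(89, 2) > 89. For {1, ..., 90}, pigeonhole forces two integers of the same colour, which form a monochromatic 2-AP. Hence W(89, 2) = 90.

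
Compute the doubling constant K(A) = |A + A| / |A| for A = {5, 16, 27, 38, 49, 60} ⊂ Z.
K = |A + A| / |A| = 11/6

Enumerate A + A = {a + b : a, b ∈ A}. With |A| = 6, there are |A|^2 = 36 ordered sum pairs; collecting distinct values, A + A = {10, 21, 32, 43, 54, 65, 76, 87, 98, 109, 120}, so |A + A| = 11. Thus K = 11/6. Here |A + A| = 2|A| − 1 = 11, the minimum possible — so K = 11/6 is minimal, which holds iff A is an arithmetic progression.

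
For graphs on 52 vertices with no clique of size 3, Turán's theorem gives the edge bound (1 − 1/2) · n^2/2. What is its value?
Turán density bound = (1/2) · 52^2/2 = 676

Turán's theorem: ex(n, K_{r+1}) is achieved by the complete r-partite Turán graph T(n, r) with parts as balanced as possible, and is at most (1 − 1/r) · n^2/2. For r = 2, n = 52: the density bound is (1/2) · 2704/2 = 676. Since 2 ∣ 52, the Turán graph T(52, 2) has parts of equal size 26, and its edge count e(T(52, 2)) = 676 attains the density bound exactly.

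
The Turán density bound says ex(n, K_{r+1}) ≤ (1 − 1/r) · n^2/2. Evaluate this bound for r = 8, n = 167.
Turán density bound = (7/8) · 167^2/2 = 195223/16 ≈ 12201.4375

Turán's theorem: ex(n, K_{r+1}) is achieved by the complete r-partite Turán graph T(n, r) with parts as balanced as possible, and is at most (1 − 1/r) · n^2/2. For r = 8, n = 167: the density bound is (7/8) · 27889/2 = 195223/16 ≈ 12201.4375. The integer-valued extremum is e(T(167, 8)) = 12201, which is strictly less than the density bound 195223/16 since 8 ∤ 167 (the parts of T(167, 8) cannot all be equal).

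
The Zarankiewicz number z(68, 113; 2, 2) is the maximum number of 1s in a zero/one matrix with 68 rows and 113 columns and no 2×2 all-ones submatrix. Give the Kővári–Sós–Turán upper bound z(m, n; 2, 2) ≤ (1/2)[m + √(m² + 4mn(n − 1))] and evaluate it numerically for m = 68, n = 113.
z(68, 113; 2, 2) ≤ (1/2)[68 + √(68² + 4·68·113·112)] = (1/2)[68 + √3447056] = 962.3124

Kővári–Sós–Turán: let r_1, ..., r_68 be the row sums and z = Σ r_i the total number of 1s. Each pair of columns can share at most one row with both entries 1 (else a 2×2 all-ones block appears), so Σ_i C(r_i, 2) ≤ C(113, 2) = 6328. By convexity Σ_i C(r_i, 2) ≥ 68·C(z/68, 2) = z(z − 68)/(2·68), giving z² − 68z − 68·113·112 ≤ 0 and hence z ≤ (1/2)[68 + √(4624 + 4·860608)] = (1/2)[68 + √3447056] ≈ (1/2)(68 + 1856.6249) = 962.3124.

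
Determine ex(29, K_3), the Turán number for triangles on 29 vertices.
ex(29, K_3) = ⌊29^2/4⌋ = 210

Mantel (1907): a triangle-free graph on n vertices has at most ⌊n^2/4⌋ edges, with equality for the complete bipartite graph K_{⌊n/2⌋, ⌈n/2⌉}. For n = 29: ⌊29^2/4⌋ = ⌊841/4⌋ = 210. The extremal graph is K_{14, 15}, which has 14·15 = 210 edges.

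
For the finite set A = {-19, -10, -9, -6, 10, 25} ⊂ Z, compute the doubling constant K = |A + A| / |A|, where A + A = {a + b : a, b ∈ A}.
K = |A + A| / |A| = 21/6 = 7/2

Enumerate A + A = {a + b : a, b ∈ A}. With |A| = 6, there are |A|^2 = 36 ordered sum pairs; collecting distinct values, A + A = {-38, -29, -28, -25, -20, -19, -18, -16, -15, -12, -9, 0, 1, 4, 6, 15, 16, 19, 20, 35, 50}, so |A + A| = 21. Thus K = 21/6 = 7/2. For comparison, the minimum possible |A + A| over all 6-element sets is 2·6 − 1 = 11 (so min K = 11/6), attained only by arithmetic progressions.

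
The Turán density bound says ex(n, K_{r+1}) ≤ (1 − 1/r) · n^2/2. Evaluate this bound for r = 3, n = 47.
Turán density bound = (2/3) · 47^2/2 = 2209/3 ≈ 736.3333

Turán's theorem: ex(n, K_{r+1}) is achieved by the complete r-partite Turán graph T(n, r) with parts as balanced as possible, and is at most (1 − 1/r) · n^2/2. For r = 3, n = 47: the density bound is (2/3) · 2209/2 = 2209/3 ≈ 736.3333. The integer-valued extremum is e(T(47, 3)) = 736, which is strictly less than the density bound 2209/3 since 3 ∤ 47 (the parts of T(47, 3) cannot all be equal).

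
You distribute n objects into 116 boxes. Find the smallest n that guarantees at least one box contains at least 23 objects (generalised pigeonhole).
n = (23 − 1)·116 + 1 = 2553

By the generalised pigeonhole principle, to guarantee some box contains ≥ r objects we need more than (r − 1) · k objects total. Threshold: n = (r − 1) · k + 1. With r = 23 and k = 116: n = 22 · 116 + 1 = 2552 + 1 = 2553. For n = 2552 = 22 · 116, we can put exactly 22 objects in every box, avoiding 23 in any single one — so 2553 is tight.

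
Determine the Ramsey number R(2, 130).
R(2, 130) = 130

R(2, k) = k for all k ≥ 2: in a 2-colouring of K_k, either some edge is red (a red K_2) or all edges are blue (a blue K_k). And K_{129} coloured all-blue has no blue K_130, so R(2, 130) > 129. Hence R(2, 130) = 130.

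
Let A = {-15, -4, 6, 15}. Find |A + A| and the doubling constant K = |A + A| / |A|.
K = |A + A| / |A| = 10/4 = 5/2

Enumerate A + A = {a + b : a, b ∈ A}. With |A| = 4, there are |A|^2 = 16 ordered sum pairs; collecting distinct values, A + A = {-30, -19, -9, -8, 0, 2, 11, 12, 21, 30}, so |A + A| = 10. Thus K = 10/4 = 5/2. For comparison, the minimum possible |A + A| over all 4-element sets is 2·4 − 1 = 7 (so min K = 7/4), attained only by arithmetic progressions.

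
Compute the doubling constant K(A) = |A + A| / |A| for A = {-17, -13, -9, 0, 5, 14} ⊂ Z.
K = |A + A| / |A| = 19/6

Enumerate A + A = {a + b : a, b ∈ A}. With |A| = 6, there are |A|^2 = 36 ordered sum pairs; collecting distinct values, A + A = {-34, -30, -26, -22, -18, -17, -13, -12, -9, -8, -4, -3, 0, 1, 5, 10, 14, 19, 28}, so |A + A| = 19. Thus K = 19/6. For comparison, the minimum possible |A + A| over all 6-element sets is 2·6 − 1 = 11 (so min K = 11/6), attained only by arithmetic progressions.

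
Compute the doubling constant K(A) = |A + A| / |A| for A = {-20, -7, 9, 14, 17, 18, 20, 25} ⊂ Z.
K = |A + A| / |A| = 33/8

Enumerate A + A = {a + b : a, b ∈ A}. With |A| = 8, there are |A|^2 = 64 ordered sum pairs; collecting distinct values, A + A = {-40, -27, -14, -11, -6, -3, -2, 0, 2, 5, 7, 10, 11, 13, 18, 23, 26, 27, 28, 29, 31, 32, 34, 35, 36, 37, 38, 39, 40, 42, 43, 45, 50}, so |A + A| = 33. Thus K = 33/8. For comparison, the minimum possible |A + A| over all 8-element sets is 2·8 − 1 = 15 (so min K = 15/8), attained only by arithmetic progressions.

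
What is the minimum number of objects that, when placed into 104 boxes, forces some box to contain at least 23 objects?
n = (23 − 1)·104 + 1 = 2289

By the generalised pigeonhole principle, to guarantee some box contains ≥ r objects we need more than (r − 1) · k objects total. Threshold: n = (r − 1) · k + 1. With r = 23 and k = 104: n = 22 · 104 + 1 = 2288 + 1 = 2289. For n = 2288 = 22 · 104, we can put exactly 22 objects in every box, avoiding 23 in any single one — so 2289 is tight.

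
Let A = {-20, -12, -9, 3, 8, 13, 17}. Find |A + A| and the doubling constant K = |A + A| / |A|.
K = |A + A| / |A| = 27/7

Enumerate A + A = {a + b : a, b ∈ A}. With |A| = 7, there are |A|^2 = 49 ordered sum pairs; collecting distinct values, A + A = {-40, -32, -29, -24, -21, -18, -17, -12, -9, -7, -6, -4, -3, -1, 1, 4, 5, 6, 8, 11, 16, 20, 21, 25, 26, 30, 34}, so |A + A| = 27. Thus K = 27/7. For comparison, the minimum possible |A + A| over all 7-element sets is 2·7 − 1 = 13 (so min K = 13/7), attained only by arithmetic progressions.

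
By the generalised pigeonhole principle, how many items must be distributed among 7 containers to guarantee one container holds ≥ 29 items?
n = (29 − 1)·7 + 1 = 197

By the generalised pigeonhole principle, to guarantee some box contains ≥ r objects we need more than (r − 1) · k objects total. Threshold: n = (r − 1) · k + 1. With r = 29 and k = 7: n = 28 · 7 + 1 = 196 + 1 = 197. For n = 196 = 28 · 7, we can put exactly 28 objects in every box, avoiding 29 in any single one — so 197 is tight.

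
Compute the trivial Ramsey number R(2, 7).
R(2, 7) = 7

R(2, k) = k for all k ≥ 2: in a 2-colouring of K_k, either some edge is red (a red K_2) or all edges are blue (a blue K_k). And K_{6} coloured all-blue has no blue K_7, so R(2, 7) > 6. Hence R(2, 7) = 7.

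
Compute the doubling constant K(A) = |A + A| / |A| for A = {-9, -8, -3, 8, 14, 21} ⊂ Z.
K = |A + A| / |A| = 20/6 = 10/3

Enumerate A + A = {a + b : a, b ∈ A}. With |A| = 6, there are |A|^2 = 36 ordered sum pairs; collecting distinct values, A + A = {-18, -17, -16, -12, -11, -6, -1, 0, 5, 6, 11, 12, 13, 16, 18, 22, 28, 29, 35, 42}, so |A + A| = 20. Thus K = 20/6 = 10/3. For comparison, the minimum possible |A + A| over all 6-element sets is 2·6 − 1 = 11 (so min K = 11/6), attained only by arithmetic progressions.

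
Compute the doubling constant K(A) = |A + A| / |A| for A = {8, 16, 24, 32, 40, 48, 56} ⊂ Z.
K = |A + A| / |A| = 13/7

Enumerate A + A = {a + b : a, b ∈ A}. With |A| = 7, there are |A|^2 = 49 ordered sum pairs; collecting distinct values, A + A = {16, 24, 32, 40, 48, 56, 64, 72, 80, 88, 96, 104, 112}, so |A + A| = 13. Thus K = 13/7. Here |A + A| = 2|A| − 1 = 13, the minimum possible — so K = 13/7 is minimal, which holds iff A is an arithmetic progression.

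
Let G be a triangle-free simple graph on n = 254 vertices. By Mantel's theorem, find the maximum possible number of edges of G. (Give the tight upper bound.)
ex(254, K_3) = ⌊254^2/4⌋ = 16129

Mantel (1907): a triangle-free graph on n vertices has at most ⌊n^2/4⌋ edges, with equality for the complete bipartite graph K_{⌊n/2⌋, ⌈n/2⌉}. For n = 254: ⌊254^2/4⌋ = ⌊64516/4⌋ = 16129. The extremal graph is K_{127, 127}, which has 127·127 = 16129 edges.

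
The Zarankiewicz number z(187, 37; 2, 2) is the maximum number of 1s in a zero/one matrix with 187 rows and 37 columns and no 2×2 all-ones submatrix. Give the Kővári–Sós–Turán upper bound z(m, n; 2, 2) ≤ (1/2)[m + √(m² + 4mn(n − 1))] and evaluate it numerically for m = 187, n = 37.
z(187, 37; 2, 2) ≤ (1/2)[187 + √(187² + 4·187·37·36)] = (1/2)[187 + √1031305] = 601.2659

Kővári–Sós–Turán: let r_1, ..., r_187 be the row sums and z = Σ r_i the total number of 1s. Each pair of columns can share at most one row with both entries 1 (else a 2×2 all-ones block appears), so Σ_i C(r_i, 2) ≤ C(37, 2) = 666. By convexity Σ_i C(r_i, 2) ≥ 187·C(z/187, 2) = z(z − 187)/(2·187), giving z² − 187z − 187·37·36 ≤ 0 and hence z ≤ (1/2)[187 + √(34969 + 4·249084)] = (1/2)[187 + √1031305] ≈ (1/2)(187 + 1015.5319) = 601.2659.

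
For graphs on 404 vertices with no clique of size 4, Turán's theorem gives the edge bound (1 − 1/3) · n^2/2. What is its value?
Turán density bound = (2/3) · 404^2/2 = 163216/3 ≈ 54405.3333

Turán's theorem: ex(n, K_{r+1}) is achieved by the complete r-partite Turán graph T(n, r) with parts as balanced as possible, and is at most (1 − 1/r) · n^2/2. For r = 3, n = 404: the density bound is (2/3) · 163216/2 = 163216/3 ≈ 54405.3333. The integer-valued extremum is e(T(404, 3)) = 54405, which is strictly less than the density bound 163216/3 since 3 ∤ 404 (the parts of T(404, 3) cannot all be equal).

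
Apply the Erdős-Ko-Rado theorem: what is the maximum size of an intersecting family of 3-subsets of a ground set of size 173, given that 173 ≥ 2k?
max |F| = C(172, 2) = 14706

The Erdős-Ko-Rado theorem states: for n ≥ 2k, an intersecting family of k-subsets of an n-element set has size at most C(n − 1, k − 1), with equality for 'star' families {A ⊆ [n] : |A| = k, i ∈ A} (fix an element i). For n = 173, k = 3: C(172, 2) = 14706.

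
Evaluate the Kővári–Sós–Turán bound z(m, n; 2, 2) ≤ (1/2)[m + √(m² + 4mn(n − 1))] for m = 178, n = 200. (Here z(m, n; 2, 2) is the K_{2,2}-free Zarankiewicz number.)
z(178, 200; 2, 2) ≤ (1/2)[178 + √(178² + 4·178·200·199)] = (1/2)[178 + √28369284] = 2752.1412

Kővári–Sós–Turán: let r_1, ..., r_178 be the row sums and z = Σ r_i the total number of 1s. Each pair of columns can share at most one row with both entries 1 (else a 2×2 all-ones block appears), so Σ_i C(r_i, 2) ≤ C(200, 2) = 19900. By convexity Σ_i C(r_i, 2) ≥ 178·C(z/178, 2) = z(z − 178)/(2·178), giving z² − 178z − 178·200·199 ≤ 0 and hence z ≤ (1/2)[178 + √(31684 + 4·7084400)] = (1/2)[178 + √28369284] ≈ (1/2)(178 + 5326.2824) = 2752.1412.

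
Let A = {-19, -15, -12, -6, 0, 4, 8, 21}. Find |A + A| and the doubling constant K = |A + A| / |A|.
K = |A + A| / |A| = 31/8

Enumerate A + A = {a + b : a, b ∈ A}. With |A| = 8, there are |A|^2 = 64 ordered sum pairs; collecting distinct values, A + A = {-38, -34, -31, -30, -27, -25, -24, -21, -19, -18, -15, -12, -11, -8, -7, -6, -4, -2, 0, 2, 4, 6, 8, 9, 12, 15, 16, 21, 25, 29, 42}, so |A + A| = 31. Thus K = 31/8. For comparison, the minimum possible |A + A| over all 8-element sets is 2·8 − 1 = 15 (so min K = 15/8), attained only by arithmetic progressions.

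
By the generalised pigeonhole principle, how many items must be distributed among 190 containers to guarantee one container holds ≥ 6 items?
n = (6 − 1)·190 + 1 = 951

By the generalised pigeonhole principle, to guarantee some box contains ≥ r objects we need more than (r − 1) · k objects total. Threshold: n = (r − 1) · k + 1. With r = 6 and k = 190: n = 5 · 190 + 1 = 950 + 1 = 951. For n = 950 = 5 · 190, we can put exactly 5 objects in every box, avoiding 6 in any single one — so 951 is tight.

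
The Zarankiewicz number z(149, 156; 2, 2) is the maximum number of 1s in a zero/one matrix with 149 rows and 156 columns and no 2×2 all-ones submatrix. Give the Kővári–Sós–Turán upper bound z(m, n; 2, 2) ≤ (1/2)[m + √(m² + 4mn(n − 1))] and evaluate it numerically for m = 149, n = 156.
z(149, 156; 2, 2) ≤ (1/2)[149 + √(149² + 4·149·156·155)] = (1/2)[149 + √14433481] = 1974.0711

Kővári–Sós–Turán: let r_1, ..., r_149 be the row sums and z = Σ r_i the total number of 1s. Each pair of columns can share at most one row with both entries 1 (else a 2×2 all-ones block appears), so Σ_i C(r_i, 2) ≤ C(156, 2) = 12090. By convexity Σ_i C(r_i, 2) ≥ 149·C(z/149, 2) = z(z − 149)/(2·149), giving z² − 149z − 149·156·155 ≤ 0 and hence z ≤ (1/2)[149 + √(22201 + 4·3602820)] = (1/2)[149 + √14433481] ≈ (1/2)(149 + 3799.1421) = 1974.0711.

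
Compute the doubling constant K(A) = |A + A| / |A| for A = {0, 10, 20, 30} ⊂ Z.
K = |A + A| / |A| = 7/4

Enumerate A + A = {a + b : a, b ∈ A}. With |A| = 4, there are |A|^2 = 16 ordered sum pairs; collecting distinct values, A + A = {0, 10, 20, 30, 40, 50, 60}, so |A + A| = 7. Thus K = 7/4. Here |A + A| = 2|A| − 1 = 7, the minimum possible — so K = 7/4 is minimal, which holds iff A is an arithmetic progression.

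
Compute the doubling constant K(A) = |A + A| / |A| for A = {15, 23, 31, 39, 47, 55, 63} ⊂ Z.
K = |A + A| / |A| = 13/7

Enumerate A + A = {a + b : a, b ∈ A}. With |A| = 7, there are |A|^2 = 49 ordered sum pairs; collecting distinct values, A + A = {30, 38, 46, 54, 62, 70, 78, 86, 94, 102, 110, 118, 126}, so |A + A| = 13. Thus K = 13/7. Here |A + A| = 2|A| − 1 = 13, the minimum possible — so K = 13/7 is minimal, which holds iff A is an arithmetic progression.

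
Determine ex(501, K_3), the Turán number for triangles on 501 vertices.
ex(501, K_3) = ⌊501^2/4⌋ = 62750

Mantel (1907): a triangle-free graph on n vertices has at most ⌊n^2/4⌋ edges, with equality for the complete bipartite graph K_{⌊n/2⌋, ⌈n/2⌉}. For n = 501: ⌊501^2/4⌋ = ⌊251001/4⌋ = 62750. The extremal graph is K_{250, 251}, which has 250·251 = 62750 edges.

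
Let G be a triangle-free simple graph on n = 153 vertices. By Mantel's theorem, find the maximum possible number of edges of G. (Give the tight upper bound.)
ex(153, K_3) = ⌊153^2/4⌋ = 5852

Mantel (1907): a triangle-free graph on n vertices has at most ⌊n^2/4⌋ edges, with equality for the complete bipartite graph K_{⌊n/2⌋, ⌈n/2⌉}. For n = 153: ⌊153^2/4⌋ = ⌊23409/4⌋ = 5852. The extremal graph is K_{76, 77}, which has 76·77 = 5852 edges.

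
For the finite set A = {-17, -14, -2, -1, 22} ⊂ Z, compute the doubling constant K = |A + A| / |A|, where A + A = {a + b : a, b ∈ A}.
K = |A + A| / |A| = 15/5 = 3

Enumerate A + A = {a + b : a, b ∈ A}. With |A| = 5, there are |A|^2 = 25 ordered sum pairs; collecting distinct values, A + A = {-34, -31, -28, -19, -18, -16, -15, -4, -3, -2, 5, 8, 20, 21, 44}, so |A + A| = 15. Thus K = 15/5 = 3. For comparison, the minimum possible |A + A| over all 5-element sets is 2·5 − 1 = 9 (so min K = 9/5), attained only by arithmetic progressions.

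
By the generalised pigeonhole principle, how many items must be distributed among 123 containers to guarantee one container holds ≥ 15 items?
n = (15 − 1)·123 + 1 = 1723

By the generalised pigeonhole principle, to guarantee some box contains ≥ r objects we need more than (r − 1) · k objects total. Threshold: n = (r − 1) · k + 1. With r = 15 and k = 123: n = 14 · 123 + 1 = 1722 + 1 = 1723. For n = 1722 = 14 · 123, we can put exactly 14 objects in every box, avoiding 15 in any single one — so 1723 is tight.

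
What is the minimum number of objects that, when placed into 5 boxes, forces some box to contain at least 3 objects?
n = (3 − 1)·5 + 1 = 11

By the generalised pigeonhole principle, to guarantee some box contains ≥ r objects we need more than (r − 1) · k objects total. Threshold: n = (r − 1) · k + 1. With r = 3 and k = 5: n = 2 · 5 + 1 = 10 + 1 = 11. For n = 10 = 2 · 5, we can put exactly 2 objects in every box, avoiding 3 in any single one — so 11 is tight.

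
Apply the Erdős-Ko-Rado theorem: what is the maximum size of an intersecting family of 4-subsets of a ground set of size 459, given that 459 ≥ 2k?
max |F| = C(458, 3) = 15907256

The Erdős-Ko-Rado theorem states: for n ≥ 2k, an intersecting family of k-subsets of an n-element set has size at most C(n − 1, k − 1), with equality for 'star' families {A ⊆ [n] : |A| = k, i ∈ A} (fix an element i). For n = 459, k = 4: C(458, 3) = 15907256.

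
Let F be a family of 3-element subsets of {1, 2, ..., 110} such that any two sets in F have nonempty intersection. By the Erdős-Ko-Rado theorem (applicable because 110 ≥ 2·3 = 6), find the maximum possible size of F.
max |F| = C(109, 2) = 5886

Erdős-Ko-Rado (1961): when n ≥ 2k, max |F| = C(n−1, k−1). The bound is attained by the star {A : i ∈ A} for any fixed i ∈ [n]. Here C(110−1, 3−1) = C(109, 2) = 5886.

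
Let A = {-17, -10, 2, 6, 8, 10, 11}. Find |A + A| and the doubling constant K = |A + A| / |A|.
K = |A + A| / |A| = 26/7

Enumerate A + A = {a + b : a, b ∈ A}. With |A| = 7, there are |A|^2 = 49 ordered sum pairs; collecting distinct values, A + A = {-34, -27, -20, -15, -11, -9, -8, -7, -6, -4, -2, 0, 1, 4, 8, 10, 12, 13, 14, 16, 17, 18, 19, 20, 21, 22}, so |A + A| = 26. Thus K = 26/7. For comparison, the minimum possible |A + A| over all 7-element sets is 2·7 − 1 = 13 (so min K = 13/7), attained only by arithmetic progressions.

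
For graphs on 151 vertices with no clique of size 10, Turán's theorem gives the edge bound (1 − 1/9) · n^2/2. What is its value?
Turán density bound = (8/9) · 151^2/2 = 91204/9 ≈ 10133.7778

Turán's theorem: ex(n, K_{r+1}) is achieved by the complete r-partite Turán graph T(n, r) with parts as balanced as possible, and is at most (1 − 1/r) · n^2/2. For r = 9, n = 151: the density bound is (8/9) · 22801/2 = 91204/9 ≈ 10133.7778. The integer-valued extremum is e(T(151, 9)) = 10133, which is strictly less than the density bound 91204/9 since 9 ∤ 151 (the parts of T(151, 9) cannot all be equal).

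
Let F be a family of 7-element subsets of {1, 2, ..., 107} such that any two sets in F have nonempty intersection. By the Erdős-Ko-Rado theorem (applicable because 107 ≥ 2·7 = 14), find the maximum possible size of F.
max |F| = C(106, 6) = 1705904746

The Erdős-Ko-Rado theorem states: for n ≥ 2k, an intersecting family of k-subsets of an n-element set has size at most C(n − 1, k − 1), with equality for 'star' families {A ⊆ [n] : |A| = k, i ∈ A} (fix an element i). For n = 107, k = 7: C(106, 6) = 1705904746.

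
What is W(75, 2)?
W(75, 2) = 75 + 1 = 76

A 2-term AP is any pair of integers, so a monochromatic 2-AP exists iff some colour is used at least twice. With 75 colours, the colouring i ↦ i on {1, ..., 75} uses each colour once, avoiding any monochromatic pair, so W(75, 2) > 75. For {1, ..., 76}, pigeonhole forces two integers of the same colour, which form a monochromatic 2-AP. Hence W(75, 2) = 76.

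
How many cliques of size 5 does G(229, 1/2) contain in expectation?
E[# K_5] = C(229, 5) · (1/2)^C(5, 2) = 5022337545 / 2^10 ≈ 4904626.508789

For each 5-subset S of vertices (there are C(229, 5) = 5022337545 such S), let X_S = 1 if S induces a K_5 (all C(5, 2) = 10 edges present). Then P(X_S = 1) = (1/2)^10 = 1/1024. By linearity of expectation, E[# K_5] = C(229, 5) · (1/2)^10 = 5022337545 / 1024 ≈ 4904626.508789.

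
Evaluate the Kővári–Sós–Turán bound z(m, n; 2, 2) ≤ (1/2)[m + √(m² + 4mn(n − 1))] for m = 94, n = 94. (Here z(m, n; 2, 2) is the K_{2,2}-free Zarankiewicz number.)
z(94, 94; 2, 2) ≤ (1/2)[94 + √(94² + 4·94·94·93)] = (1/2)[94 + √3295828] = 954.7208

Kővári–Sós–Turán: let r_1, ..., r_94 be the row sums and z = Σ r_i the total number of 1s. Each pair of columns can share at most one row with both entries 1 (else a 2×2 all-ones block appears), so Σ_i C(r_i, 2) ≤ C(94, 2) = 4371. By convexity Σ_i C(r_i, 2) ≥ 94·C(z/94, 2) = z(z − 94)/(2·94), giving z² − 94z − 94·94·93 ≤ 0 and hence z ≤ (1/2)[94 + √(8836 + 4·821748)] = (1/2)[94 + √3295828] ≈ (1/2)(94 + 1815.4415) = 954.7208.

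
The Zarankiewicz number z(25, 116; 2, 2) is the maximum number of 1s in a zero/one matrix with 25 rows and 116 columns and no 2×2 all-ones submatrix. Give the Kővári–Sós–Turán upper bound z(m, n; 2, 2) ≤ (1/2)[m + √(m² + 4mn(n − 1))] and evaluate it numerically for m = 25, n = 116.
z(25, 116; 2, 2) ≤ (1/2)[25 + √(25² + 4·25·116·115)] = (1/2)[25 + √1334625] = 590.1299

Kővári–Sós–Turán: let r_1, ..., r_25 be the row sums and z = Σ r_i the total number of 1s. Each pair of columns can share at most one row with both entries 1 (else a 2×2 all-ones block appears), so Σ_i C(r_i, 2) ≤ C(116, 2) = 6670. By convexity Σ_i C(r_i, 2) ≥ 25·C(z/25, 2) = z(z − 25)/(2·25), giving z² − 25z − 25·116·115 ≤ 0 and hence z ≤ (1/2)[25 + √(625 + 4·333500)] = (1/2)[25 + √1334625] ≈ (1/2)(25 + 1155.2597) = 590.1299.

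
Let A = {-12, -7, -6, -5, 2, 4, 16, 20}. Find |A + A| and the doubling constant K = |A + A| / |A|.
K = |A + A| / |A| = 31/8

Enumerate A + A = {a + b : a, b ∈ A}. With |A| = 8, there are |A|^2 = 64 ordered sum pairs; collecting distinct values, A + A = {-24, -19, -18, -17, -14, -13, -12, -11, -10, -8, -5, -4, -3, -2, -1, 4, 6, 8, 9, 10, 11, 13, 14, 15, 18, 20, 22, 24, 32, 36, 40}, so |A + A| = 31. Thus K = 31/8. For comparison, the minimum possible |A + A| over all 8-element sets is 2·8 − 1 = 15 (so min K = 15/8), attained only by arithmetic progressions.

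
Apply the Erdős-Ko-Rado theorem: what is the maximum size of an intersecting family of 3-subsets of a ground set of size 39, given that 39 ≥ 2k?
max |F| = C(38, 2) = 703

Erdős-Ko-Rado (1961): when n ≥ 2k, max |F| = C(n−1, k−1). The bound is attained by the star {A : i ∈ A} for any fixed i ∈ [n]. Here C(39−1, 3−1) = C(38, 2) = 703.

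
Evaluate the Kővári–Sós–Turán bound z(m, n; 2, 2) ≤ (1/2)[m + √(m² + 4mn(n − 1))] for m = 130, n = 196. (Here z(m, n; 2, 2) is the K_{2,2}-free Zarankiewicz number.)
z(130, 196; 2, 2) ≤ (1/2)[130 + √(130² + 4·130·196·195)] = (1/2)[130 + √19891300] = 2294.9832

Kővári–Sós–Turán: let r_1, ..., r_130 be the row sums and z = Σ r_i the total number of 1s. Each pair of columns can share at most one row with both entries 1 (else a 2×2 all-ones block appears), so Σ_i C(r_i, 2) ≤ C(196, 2) = 19110. By convexity Σ_i C(r_i, 2) ≥ 130·C(z/130, 2) = z(z − 130)/(2·130), giving z² − 130z − 130·196·195 ≤ 0 and hence z ≤ (1/2)[130 + √(16900 + 4·4968600)] = (1/2)[130 + √19891300] ≈ (1/2)(130 + 4459.9664) = 2294.9832.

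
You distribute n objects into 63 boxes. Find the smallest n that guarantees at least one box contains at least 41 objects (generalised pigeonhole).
n = (41 − 1)·63 + 1 = 2521

By the generalised pigeonhole principle, to guarantee some box contains ≥ r objects we need more than (r − 1) · k objects total. Threshold: n = (r − 1) · k + 1. With r = 41 and k = 63: n = 40 · 63 + 1 = 2520 + 1 = 2521. For n = 2520 = 40 · 63, we can put exactly 40 objects in every box, avoiding 41 in any single one — so 2521 is tight.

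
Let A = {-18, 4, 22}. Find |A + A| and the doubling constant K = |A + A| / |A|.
K = |A + A| / |A| = 6/3 = 2

Enumerate A + A = {a + b : a, b ∈ A}. With |A| = 3, there are |A|^2 = 9 ordered sum pairs; collecting distinct values, A + A = {-36, -14, 4, 8, 26, 44}, so |A + A| = 6. Thus K = 6/3 = 2. For comparison, the minimum possible |A + A| over all 3-element sets is 2·3 − 1 = 5 (so min K = 5/3), attained only by arithmetic progressions.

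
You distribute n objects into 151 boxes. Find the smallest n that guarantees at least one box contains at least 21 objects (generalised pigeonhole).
n = (21 − 1)·151 + 1 = 3021

By the generalised pigeonhole principle, to guarantee some box contains ≥ r objects we need more than (r − 1) · k objects total. Threshold: n = (r − 1) · k + 1. With r = 21 and k = 151: n = 20 · 151 + 1 = 3020 + 1 = 3021. For n = 3020 = 20 · 151, we can put exactly 20 objects in every box, avoiding 21 in any single one — so 3021 is tight.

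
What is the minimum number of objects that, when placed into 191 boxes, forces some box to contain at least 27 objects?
n = (27 − 1)·191 + 1 = 4967

By the generalised pigeonhole principle, to guarantee some box contains ≥ r objects we need more than (r − 1) · k objects total. Threshold: n = (r − 1) · k + 1. With r = 27 and k = 191: n = 26 · 191 + 1 = 4966 + 1 = 4967. For n = 4966 = 26 · 191, we can put exactly 26 objects in every box, avoiding 27 in any single one — so 4967 is tight.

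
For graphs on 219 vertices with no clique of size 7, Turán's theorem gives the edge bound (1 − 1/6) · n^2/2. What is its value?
Turán density bound = (5/6) · 219^2/2 = 79935/4 ≈ 19983.75

Turán's theorem: ex(n, K_{r+1}) is achieved by the complete r-partite Turán graph T(n, r) with parts as balanced as possible, and is at most (1 − 1/r) · n^2/2. For r = 6, n = 219: the density bound is (5/6) · 47961/2 = 79935/4 ≈ 19983.75. The integer-valued extremum is e(T(219, 6)) = 19983, which is strictly less than the density bound 79935/4 since 6 ∤ 219 (the parts of T(219, 6) cannot all be equal).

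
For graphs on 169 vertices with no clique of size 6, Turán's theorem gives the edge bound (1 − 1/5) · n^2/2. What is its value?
Turán density bound = (4/5) · 169^2/2 = 57122/5 ≈ 11424.4

Turán's theorem: ex(n, K_{r+1}) is achieved by the complete r-partite Turán graph T(n, r) with parts as balanced as possible, and is at most (1 − 1/r) · n^2/2. For r = 5, n = 169: the density bound is (4/5) · 28561/2 = 57122/5 ≈ 11424.4. The integer-valued extremum is e(T(169, 5)) = 11424, which is strictly less than the density bound 57122/5 since 5 ∤ 169 (the parts of T(169, 5) cannot all be equal).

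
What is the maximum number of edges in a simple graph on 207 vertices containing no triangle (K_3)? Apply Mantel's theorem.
ex(207, K_3) = ⌊207^2/4⌋ = 10712

Mantel (1907): a triangle-free graph on n vertices has at most ⌊n^2/4⌋ edges, with equality for the complete bipartite graph K_{⌊n/2⌋, ⌈n/2⌉}. For n = 207: ⌊207^2/4⌋ = ⌊42849/4⌋ = 10712. The extremal graph is K_{103, 104}, which has 103·104 = 10712 edges.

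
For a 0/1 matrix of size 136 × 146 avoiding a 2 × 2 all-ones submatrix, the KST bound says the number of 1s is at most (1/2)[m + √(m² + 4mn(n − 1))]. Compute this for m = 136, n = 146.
z(136, 146; 2, 2) ≤ (1/2)[136 + √(136² + 4·136·146·145)] = (1/2)[136 + √11534976] = 1766.159

Kővári–Sós–Turán: let r_1, ..., r_136 be the row sums and z = Σ r_i the total number of 1s. Each pair of columns can share at most one row with both entries 1 (else a 2×2 all-ones block appears), so Σ_i C(r_i, 2) ≤ C(146, 2) = 10585. By convexity Σ_i C(r_i, 2) ≥ 136·C(z/136, 2) = z(z − 136)/(2·136), giving z² − 136z − 136·146·145 ≤ 0 and hence z ≤ (1/2)[136 + √(18496 + 4·2879120)] = (1/2)[136 + √11534976] ≈ (1/2)(136 + 3396.318) = 1766.159.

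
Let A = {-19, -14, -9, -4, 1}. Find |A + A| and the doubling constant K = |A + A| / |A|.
K = |A + A| / |A| = 9/5

Enumerate A + A = {a + b : a, b ∈ A}. With |A| = 5, there are |A|^2 = 25 ordered sum pairs; collecting distinct values, A + A = {-38, -33, -28, -23, -18, -13, -8, -3, 2}, so |A + A| = 9. Thus K = 9/5. Here |A + A| = 2|A| − 1 = 9, the minimum possible — so K = 9/5 is minimal, which holds iff A is an arithmetic progression.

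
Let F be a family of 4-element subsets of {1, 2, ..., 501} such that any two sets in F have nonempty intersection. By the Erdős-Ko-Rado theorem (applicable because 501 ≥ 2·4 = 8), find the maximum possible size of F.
max |F| = C(500, 3) = 20708500

Erdős-Ko-Rado (1961): when n ≥ 2k, max |F| = C(n−1, k−1). The bound is attained by the star {A : i ∈ A} for any fixed i ∈ [n]. Here C(501−1, 4−1) = C(500, 3) = 20708500.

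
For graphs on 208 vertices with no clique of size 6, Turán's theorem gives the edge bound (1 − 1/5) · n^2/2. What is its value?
Turán density bound = (4/5) · 208^2/2 = 86528/5 ≈ 17305.6

Turán's theorem: ex(n, K_{r+1}) is achieved by the complete r-partite Turán graph T(n, r) with parts as balanced as possible, and is at most (1 − 1/r) · n^2/2. For r = 5, n = 208: the density bound is (4/5) · 43264/2 = 86528/5 ≈ 17305.6. The integer-valued extremum is e(T(208, 5)) = 17305, which is strictly less than the density bound 86528/5 since 5 ∤ 208 (the parts of T(208, 5) cannot all be equal).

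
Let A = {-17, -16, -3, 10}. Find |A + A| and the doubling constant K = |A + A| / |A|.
K = |A + A| / |A| = 9/4

Enumerate A + A = {a + b : a, b ∈ A}. With |A| = 4, there are |A|^2 = 16 ordered sum pairs; collecting distinct values, A + A = {-34, -33, -32, -20, -19, -7, -6, 7, 20}, so |A + A| = 9. Thus K = 9/4. For comparison, the minimum possible |A + A| over all 4-element sets is 2·4 − 1 = 7 (so min K = 7/4), attained only by arithmetic progressions.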